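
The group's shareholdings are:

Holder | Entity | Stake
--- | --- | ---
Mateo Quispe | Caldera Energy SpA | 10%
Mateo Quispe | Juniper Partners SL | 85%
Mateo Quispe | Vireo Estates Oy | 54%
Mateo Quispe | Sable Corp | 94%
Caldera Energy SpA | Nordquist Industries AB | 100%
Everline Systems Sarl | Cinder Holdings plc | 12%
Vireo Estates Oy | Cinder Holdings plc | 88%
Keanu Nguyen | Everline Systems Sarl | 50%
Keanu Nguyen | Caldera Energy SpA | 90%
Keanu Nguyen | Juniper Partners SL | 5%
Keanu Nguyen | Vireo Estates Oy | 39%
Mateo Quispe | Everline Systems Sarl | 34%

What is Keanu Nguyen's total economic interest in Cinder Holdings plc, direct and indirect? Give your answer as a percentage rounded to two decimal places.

Keanu reaches Cinder along 2 paths.
Via Everline: 50% × 12% = 6%.
Via Vireo: 39% × 88% = 34.32%.
Total: 6% + 34.32% = 40.32%.

40.32%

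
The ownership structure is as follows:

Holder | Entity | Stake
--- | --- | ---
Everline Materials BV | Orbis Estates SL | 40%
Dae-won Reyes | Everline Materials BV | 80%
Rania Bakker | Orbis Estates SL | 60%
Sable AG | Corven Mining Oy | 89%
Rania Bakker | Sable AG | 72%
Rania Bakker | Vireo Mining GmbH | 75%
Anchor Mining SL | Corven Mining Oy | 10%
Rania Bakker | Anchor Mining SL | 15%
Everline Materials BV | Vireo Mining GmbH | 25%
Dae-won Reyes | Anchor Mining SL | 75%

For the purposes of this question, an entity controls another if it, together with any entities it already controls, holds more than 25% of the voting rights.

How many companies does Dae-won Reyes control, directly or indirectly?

3

Dae-won holds 80% of Everline, so Dae-won controls Everline.
Dae-won holds 75% of Anchor, so Dae-won controls Anchor.
Everline holds 40% of Orbis, so Dae-won controls Orbis.
No other company's threshold is met.
Dae-won controls 3 companies.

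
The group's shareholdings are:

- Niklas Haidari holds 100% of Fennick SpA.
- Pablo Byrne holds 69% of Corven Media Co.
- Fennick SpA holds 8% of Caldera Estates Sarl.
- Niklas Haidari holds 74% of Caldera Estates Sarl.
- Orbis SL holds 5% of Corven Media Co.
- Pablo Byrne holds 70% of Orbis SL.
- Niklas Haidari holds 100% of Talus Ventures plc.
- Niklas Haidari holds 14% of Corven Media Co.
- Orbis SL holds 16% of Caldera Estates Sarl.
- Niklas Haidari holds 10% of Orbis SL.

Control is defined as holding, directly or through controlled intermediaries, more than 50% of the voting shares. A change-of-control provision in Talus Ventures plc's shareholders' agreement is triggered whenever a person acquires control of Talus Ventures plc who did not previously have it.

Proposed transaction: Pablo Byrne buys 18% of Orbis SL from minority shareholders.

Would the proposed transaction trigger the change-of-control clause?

The purchase changes only Pablo's holdings, so Pablo is the only person who could newly come to control Talus.
Pablo holds 70% of Orbis, so Pablo controls Orbis.
Pablo and Orbis together hold 69% + 5% = 74% of Corven, so Pablo controls Corven.
Neither Pablo nor any entity Pablo controls holds any voting interest in Talus.
So before the transaction, Pablo does not control Talus.
After the purchase, Pablo's direct stake in Orbis rises to 70% + 18% = 88%.
Pablo holds 88% of Orbis, so Pablo controls Orbis.
After the transaction, neither Pablo nor any entity Pablo controls holds a voting interest in Talus, so Pablo still does not control it.
No new person acquires control, so the clause is not triggered.

No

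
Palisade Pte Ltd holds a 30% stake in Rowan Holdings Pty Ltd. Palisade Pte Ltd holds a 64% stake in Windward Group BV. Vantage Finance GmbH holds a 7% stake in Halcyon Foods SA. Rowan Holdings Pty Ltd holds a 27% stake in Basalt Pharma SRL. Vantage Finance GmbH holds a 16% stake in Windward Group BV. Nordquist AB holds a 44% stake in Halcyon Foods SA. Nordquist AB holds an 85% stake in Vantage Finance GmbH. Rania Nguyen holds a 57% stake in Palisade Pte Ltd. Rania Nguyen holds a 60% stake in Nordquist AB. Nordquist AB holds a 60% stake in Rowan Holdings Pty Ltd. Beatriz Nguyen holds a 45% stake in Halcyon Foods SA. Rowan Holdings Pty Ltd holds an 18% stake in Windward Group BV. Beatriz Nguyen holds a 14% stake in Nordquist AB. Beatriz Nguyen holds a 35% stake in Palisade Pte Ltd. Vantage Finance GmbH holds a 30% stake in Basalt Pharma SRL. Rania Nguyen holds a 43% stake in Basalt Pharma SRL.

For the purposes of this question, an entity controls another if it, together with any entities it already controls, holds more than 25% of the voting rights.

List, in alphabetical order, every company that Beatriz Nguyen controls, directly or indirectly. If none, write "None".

Basalt Pharma SRL, Halcyon Foods SA, Palisade Pte Ltd, Rowan Holdings Pty Ltd, Windward Group BV

Beatriz holds 35% of Palisade, so Beatriz controls Palisade.
Palisade holds 30% of Rowan, so Beatriz controls Rowan.
Beatriz holds 45% of Halcyon, so Beatriz controls Halcyon.
Rowan holds 27% of Basalt, so Beatriz controls Basalt.
Palisade and Rowan together hold 64% + 18% = 82% of Windward, so Beatriz controls Windward.
No other company's threshold is met.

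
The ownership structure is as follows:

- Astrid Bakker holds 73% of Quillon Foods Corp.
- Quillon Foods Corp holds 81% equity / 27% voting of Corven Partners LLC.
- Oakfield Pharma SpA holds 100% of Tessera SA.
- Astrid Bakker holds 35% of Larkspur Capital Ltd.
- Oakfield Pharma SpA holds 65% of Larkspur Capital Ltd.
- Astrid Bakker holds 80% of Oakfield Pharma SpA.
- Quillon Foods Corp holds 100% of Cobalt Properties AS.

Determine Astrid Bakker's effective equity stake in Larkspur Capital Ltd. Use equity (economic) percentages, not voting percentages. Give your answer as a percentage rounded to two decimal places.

Astrid reaches Larkspur along 2 paths.
Direct stake: 35% = 35%.
Via Oakfield: 80% × 65% = 52%.
Total: 35% + 52% = 87%.
Rounded: 87.00%.

87.00%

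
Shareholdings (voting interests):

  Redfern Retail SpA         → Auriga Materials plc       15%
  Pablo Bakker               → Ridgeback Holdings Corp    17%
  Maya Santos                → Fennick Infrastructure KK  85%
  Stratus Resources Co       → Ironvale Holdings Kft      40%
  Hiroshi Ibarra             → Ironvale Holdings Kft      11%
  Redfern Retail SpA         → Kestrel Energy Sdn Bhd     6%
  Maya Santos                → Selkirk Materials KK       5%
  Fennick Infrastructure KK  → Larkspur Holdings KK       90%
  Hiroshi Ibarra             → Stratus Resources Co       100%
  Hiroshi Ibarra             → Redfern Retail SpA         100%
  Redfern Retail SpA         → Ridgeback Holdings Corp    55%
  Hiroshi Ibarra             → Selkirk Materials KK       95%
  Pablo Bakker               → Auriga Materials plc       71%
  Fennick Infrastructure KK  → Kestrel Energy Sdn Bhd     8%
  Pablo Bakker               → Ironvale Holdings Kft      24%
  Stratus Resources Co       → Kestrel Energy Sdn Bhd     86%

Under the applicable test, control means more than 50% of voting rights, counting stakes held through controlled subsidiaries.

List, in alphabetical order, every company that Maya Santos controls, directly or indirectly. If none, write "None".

Maya holds 85% of Fennick, so Maya controls Fennick.
Fennick holds 90% of Larkspur, so Maya controls Larkspur.
No other company's threshold is met.

Fennick Infrastructure KK, Larkspur Holdings KK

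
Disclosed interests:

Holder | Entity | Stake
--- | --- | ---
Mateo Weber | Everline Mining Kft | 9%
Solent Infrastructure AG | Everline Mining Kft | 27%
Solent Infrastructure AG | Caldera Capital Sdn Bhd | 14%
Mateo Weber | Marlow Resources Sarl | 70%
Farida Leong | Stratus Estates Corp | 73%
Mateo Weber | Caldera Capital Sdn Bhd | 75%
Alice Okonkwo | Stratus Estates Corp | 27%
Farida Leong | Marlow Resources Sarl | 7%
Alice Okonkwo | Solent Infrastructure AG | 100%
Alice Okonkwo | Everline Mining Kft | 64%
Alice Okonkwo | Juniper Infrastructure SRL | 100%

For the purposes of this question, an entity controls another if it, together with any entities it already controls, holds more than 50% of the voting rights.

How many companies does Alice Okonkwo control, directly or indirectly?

Alice holds 100% of Solent, so Alice controls Solent.
Alice and Solent together hold 64% + 27% = 91% of Everline, so Alice controls Everline.
Alice holds 100% of Juniper, so Alice controls Juniper.
No other company's threshold is met.
Alice controls 3 companies.

3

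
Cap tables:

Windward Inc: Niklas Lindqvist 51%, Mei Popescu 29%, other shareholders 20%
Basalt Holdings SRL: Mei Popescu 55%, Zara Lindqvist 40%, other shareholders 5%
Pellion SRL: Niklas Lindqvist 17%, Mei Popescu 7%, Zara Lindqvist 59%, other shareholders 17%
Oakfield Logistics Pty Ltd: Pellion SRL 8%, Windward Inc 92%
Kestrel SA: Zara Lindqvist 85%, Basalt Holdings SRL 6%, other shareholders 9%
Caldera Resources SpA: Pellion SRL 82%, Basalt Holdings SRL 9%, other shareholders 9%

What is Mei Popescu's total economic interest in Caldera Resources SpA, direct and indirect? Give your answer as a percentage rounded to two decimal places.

Mei reaches Caldera along 2 paths.
Via Pellion: 7% × 82% = 5.74%.
Via Basalt: 55% × 9% = 4.95%.
Total: 5.74% + 4.95% = 10.69%.

10.69%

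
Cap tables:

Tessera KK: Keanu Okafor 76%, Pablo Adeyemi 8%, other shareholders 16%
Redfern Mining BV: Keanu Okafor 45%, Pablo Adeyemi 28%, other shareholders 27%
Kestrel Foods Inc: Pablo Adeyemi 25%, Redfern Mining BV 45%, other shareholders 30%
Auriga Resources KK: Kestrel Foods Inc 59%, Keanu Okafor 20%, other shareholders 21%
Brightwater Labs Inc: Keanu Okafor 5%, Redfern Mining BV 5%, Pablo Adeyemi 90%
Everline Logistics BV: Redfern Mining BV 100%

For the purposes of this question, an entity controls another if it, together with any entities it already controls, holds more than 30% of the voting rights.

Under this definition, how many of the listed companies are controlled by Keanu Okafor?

Keanu holds 76% of Tessera, so Keanu controls Tessera.
Keanu holds 45% of Redfern, so Keanu controls Redfern.
Redfern holds 45% of Kestrel, so Keanu controls Kestrel.
Kestrel and Keanu together hold 59% + 20% = 79% of Auriga, so Keanu controls Auriga.
Redfern holds 100% of Everline, so Keanu controls Everline.
No other company's threshold is met.
Keanu controls 5 companies.

5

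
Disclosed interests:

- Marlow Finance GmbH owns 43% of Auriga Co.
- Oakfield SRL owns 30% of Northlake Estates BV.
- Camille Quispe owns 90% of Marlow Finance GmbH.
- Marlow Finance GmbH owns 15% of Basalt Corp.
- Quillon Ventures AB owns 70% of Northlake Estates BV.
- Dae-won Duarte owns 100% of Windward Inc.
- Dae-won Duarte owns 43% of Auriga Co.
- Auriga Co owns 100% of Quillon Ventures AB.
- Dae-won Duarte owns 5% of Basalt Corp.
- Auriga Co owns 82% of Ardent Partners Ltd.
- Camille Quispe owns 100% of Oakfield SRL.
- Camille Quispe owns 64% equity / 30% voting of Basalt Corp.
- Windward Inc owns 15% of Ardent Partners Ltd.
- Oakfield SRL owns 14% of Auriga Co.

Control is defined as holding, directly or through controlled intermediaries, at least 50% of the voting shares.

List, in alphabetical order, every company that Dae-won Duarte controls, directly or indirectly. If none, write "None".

Dae-won holds 100% of Windward, so Dae-won controls Windward.
No other company's threshold is met.

Windward Inc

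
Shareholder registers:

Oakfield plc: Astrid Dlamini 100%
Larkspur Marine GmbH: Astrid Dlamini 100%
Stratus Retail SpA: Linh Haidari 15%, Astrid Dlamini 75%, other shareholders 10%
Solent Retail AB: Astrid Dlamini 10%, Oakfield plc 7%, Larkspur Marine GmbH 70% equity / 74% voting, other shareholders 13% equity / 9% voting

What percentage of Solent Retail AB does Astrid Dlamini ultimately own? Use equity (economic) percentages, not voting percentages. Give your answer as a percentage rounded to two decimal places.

Astrid reaches Solent along 3 paths.
Direct stake: 10% = 10%.
Via Oakfield: 100% × 7% = 7%.
Via Larkspur: 100% × 70% = 70%.
Total: 10% + 7% + 70% = 87%.
Rounded: 87.00%.

87.00%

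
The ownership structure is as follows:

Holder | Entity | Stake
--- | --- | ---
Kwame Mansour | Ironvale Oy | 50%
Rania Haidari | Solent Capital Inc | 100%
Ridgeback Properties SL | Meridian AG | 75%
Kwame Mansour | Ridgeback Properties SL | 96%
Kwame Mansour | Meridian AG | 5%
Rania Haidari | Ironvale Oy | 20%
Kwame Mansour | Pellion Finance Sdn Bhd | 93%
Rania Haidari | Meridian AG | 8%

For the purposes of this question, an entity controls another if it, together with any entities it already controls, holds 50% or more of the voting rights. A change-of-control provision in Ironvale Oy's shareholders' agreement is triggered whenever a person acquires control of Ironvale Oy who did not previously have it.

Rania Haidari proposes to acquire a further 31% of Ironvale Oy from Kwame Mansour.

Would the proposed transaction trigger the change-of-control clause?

The purchase adds only to Rania's holdings (Kwame's stake shrinks), so Rania is the only person who could newly come to control Ironvale.
Rania holds 100% of Solent, so Rania controls Solent.
In Ironvale, Rania's side holds only 20%, not ≥ 50%.
So before the transaction, Rania does not control Ironvale.
After the purchase, Rania's direct stake in Ironvale rises to 20% + 31% = 51%, and Kwame's stake falls to 19%.
Rania holds 51% of Ironvale, so Rania controls Ironvale.
Rania did not control Ironvale before and does after, so the clause is triggered.

Yes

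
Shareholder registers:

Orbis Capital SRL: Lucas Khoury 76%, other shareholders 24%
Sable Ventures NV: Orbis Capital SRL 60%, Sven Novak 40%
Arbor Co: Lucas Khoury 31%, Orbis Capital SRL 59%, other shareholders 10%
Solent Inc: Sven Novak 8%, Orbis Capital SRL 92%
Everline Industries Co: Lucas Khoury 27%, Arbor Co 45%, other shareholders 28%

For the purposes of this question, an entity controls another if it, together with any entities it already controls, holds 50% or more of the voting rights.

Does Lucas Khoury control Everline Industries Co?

Lucas holds 76% of Orbis, so Lucas controls Orbis.
Lucas and Orbis together hold 31% + 59% = 90% of Arbor, so Lucas controls Arbor.
Lucas and Arbor together hold 27% + 45% = 72% of Everline, so Lucas controls Everline.

Yes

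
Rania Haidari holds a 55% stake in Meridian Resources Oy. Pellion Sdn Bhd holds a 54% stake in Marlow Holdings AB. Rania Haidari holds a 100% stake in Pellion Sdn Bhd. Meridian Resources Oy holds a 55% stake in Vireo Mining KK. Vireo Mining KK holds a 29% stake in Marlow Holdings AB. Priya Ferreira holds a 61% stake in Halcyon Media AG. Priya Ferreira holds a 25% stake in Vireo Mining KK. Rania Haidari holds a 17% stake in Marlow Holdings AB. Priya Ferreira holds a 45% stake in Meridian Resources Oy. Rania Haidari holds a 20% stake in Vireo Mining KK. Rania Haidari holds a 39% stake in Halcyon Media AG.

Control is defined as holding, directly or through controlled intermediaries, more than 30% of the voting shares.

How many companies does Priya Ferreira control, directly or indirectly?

Priya holds 45% of Meridian, so Priya controls Meridian.
Priya and Meridian together hold 25% + 55% = 80% of Vireo, so Priya controls Vireo.
Priya holds 61% of Halcyon, so Priya controls Halcyon.
No other company's threshold is met.
Priya controls 3 companies.

3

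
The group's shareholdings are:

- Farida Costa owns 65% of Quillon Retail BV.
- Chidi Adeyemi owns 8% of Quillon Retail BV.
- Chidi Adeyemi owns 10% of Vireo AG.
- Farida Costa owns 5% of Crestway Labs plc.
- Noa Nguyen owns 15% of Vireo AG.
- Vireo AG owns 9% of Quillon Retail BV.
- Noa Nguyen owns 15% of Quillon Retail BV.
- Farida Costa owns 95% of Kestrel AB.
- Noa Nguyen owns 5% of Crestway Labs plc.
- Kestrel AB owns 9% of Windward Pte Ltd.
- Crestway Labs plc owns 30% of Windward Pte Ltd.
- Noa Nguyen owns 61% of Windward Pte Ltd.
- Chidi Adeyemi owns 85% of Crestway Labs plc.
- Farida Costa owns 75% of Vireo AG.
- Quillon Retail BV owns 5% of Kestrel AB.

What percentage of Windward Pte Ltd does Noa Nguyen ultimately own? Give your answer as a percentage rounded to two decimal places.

62.57%

Noa reaches Windward along 4 paths.
Via Crestway: 5% × 30% = 1.5%.
Direct stake: 61% = 61%.
Via Quillon → Kestrel: 15% × 5% × 9% = 0.0675%.
Via Vireo → Quillon → Kestrel: 15% × 9% × 5% × 9% = 0.006075%.
Total: 1.5% + 61% + 0.0675% + 0.006075% = 62.573575%.
Rounded: 62.57%.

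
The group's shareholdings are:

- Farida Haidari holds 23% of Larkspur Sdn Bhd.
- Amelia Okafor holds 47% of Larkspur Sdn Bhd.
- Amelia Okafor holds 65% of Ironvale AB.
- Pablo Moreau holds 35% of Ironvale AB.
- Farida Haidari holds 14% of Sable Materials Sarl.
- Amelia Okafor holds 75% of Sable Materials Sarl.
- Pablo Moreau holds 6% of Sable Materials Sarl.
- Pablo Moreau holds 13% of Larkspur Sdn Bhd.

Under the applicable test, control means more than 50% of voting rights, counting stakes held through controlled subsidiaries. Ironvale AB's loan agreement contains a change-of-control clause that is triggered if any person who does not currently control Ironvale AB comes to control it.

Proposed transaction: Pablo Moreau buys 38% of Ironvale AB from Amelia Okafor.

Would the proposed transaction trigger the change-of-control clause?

The purchase adds only to Pablo's holdings (Amelia's stake shrinks), so Pablo is the only person who could newly come to control Ironvale.
Pablo's largest direct stake is 35% in Ironvale, which does not meet the threshold, so Pablo controls no company.
In Ironvale, Pablo's side holds only 35%, not > 50%.
So before the transaction, Pablo does not control Ironvale.
After the purchase, Pablo's direct stake in Ironvale rises to 35% + 38% = 73%, and Amelia's stake falls to 27%.
Pablo holds 73% of Ironvale, so Pablo controls Ironvale.
Pablo did not control Ironvale before and does after, so the clause is triggered.

Yes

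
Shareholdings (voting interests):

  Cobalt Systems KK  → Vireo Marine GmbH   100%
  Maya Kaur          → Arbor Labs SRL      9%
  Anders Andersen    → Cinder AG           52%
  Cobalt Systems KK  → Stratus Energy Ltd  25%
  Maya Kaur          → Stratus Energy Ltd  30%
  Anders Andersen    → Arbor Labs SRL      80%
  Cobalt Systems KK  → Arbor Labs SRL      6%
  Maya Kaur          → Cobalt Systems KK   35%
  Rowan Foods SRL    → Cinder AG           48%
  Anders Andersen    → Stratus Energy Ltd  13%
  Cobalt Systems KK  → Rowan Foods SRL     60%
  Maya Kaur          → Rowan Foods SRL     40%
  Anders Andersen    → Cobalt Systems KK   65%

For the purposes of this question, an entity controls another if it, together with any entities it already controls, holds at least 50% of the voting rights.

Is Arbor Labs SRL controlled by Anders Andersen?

Anders holds 65% of Cobalt, so Anders controls Cobalt.
Cobalt and Anders together hold 6% + 80% = 86% of Arbor, so Anders controls Arbor.

Yes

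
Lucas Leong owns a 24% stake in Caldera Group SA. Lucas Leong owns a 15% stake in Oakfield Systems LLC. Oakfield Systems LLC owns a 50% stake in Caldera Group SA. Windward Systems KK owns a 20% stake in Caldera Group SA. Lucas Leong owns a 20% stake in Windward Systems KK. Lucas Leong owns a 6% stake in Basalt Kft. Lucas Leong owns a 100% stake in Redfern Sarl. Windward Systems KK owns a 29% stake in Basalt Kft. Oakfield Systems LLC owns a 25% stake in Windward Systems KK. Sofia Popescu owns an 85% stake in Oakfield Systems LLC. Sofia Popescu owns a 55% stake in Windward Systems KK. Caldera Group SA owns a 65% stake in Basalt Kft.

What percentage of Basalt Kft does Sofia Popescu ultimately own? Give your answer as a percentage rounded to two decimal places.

Sofia reaches Basalt along 5 paths.
Via Oakfield → Windward → Caldera: 85% × 25% × 20% × 65% = 2.7625%.
Via Windward → Caldera: 55% × 20% × 65% = 7.15%.
Via Oakfield → Caldera: 85% × 50% × 65% = 27.625%.
Via Oakfield → Windward: 85% × 25% × 29% = 6.1625%.
Via Windward: 55% × 29% = 15.95%.
Total: 2.7625% + 7.15% + 27.625% + 6.1625% + 15.95% = 59.65%.

59.65%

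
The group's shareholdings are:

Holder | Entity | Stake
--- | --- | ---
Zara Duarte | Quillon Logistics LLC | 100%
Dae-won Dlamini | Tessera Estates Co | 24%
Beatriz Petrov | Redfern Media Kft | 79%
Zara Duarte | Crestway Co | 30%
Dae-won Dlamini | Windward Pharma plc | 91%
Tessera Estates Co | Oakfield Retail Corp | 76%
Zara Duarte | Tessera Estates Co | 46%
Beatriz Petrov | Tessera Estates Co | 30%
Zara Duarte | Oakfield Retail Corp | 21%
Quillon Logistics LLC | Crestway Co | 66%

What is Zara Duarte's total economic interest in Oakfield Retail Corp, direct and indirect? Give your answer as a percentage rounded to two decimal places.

Zara reaches Oakfield along 2 paths.
Via Tessera: 46% × 76% = 34.96%.
Direct stake: 21% = 21%.
Total: 34.96% + 21% = 55.96%.

55.96%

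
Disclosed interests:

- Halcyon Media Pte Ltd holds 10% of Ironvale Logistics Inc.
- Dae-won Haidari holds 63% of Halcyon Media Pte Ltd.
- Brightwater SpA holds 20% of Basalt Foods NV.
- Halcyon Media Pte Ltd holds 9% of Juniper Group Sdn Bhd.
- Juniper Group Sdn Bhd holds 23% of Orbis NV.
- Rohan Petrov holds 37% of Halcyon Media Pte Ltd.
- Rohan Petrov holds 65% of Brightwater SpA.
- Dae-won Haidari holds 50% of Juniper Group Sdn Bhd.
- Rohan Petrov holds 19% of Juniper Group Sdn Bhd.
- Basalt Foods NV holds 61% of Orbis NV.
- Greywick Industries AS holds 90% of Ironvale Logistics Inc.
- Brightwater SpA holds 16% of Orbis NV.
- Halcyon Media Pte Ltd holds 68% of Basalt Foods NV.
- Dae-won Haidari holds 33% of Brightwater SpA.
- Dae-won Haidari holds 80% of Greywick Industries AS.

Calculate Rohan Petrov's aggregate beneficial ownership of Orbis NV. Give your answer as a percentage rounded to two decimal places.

38.81%

Rohan reaches Orbis along 5 paths.
Via Brightwater → Basalt: 65% × 20% × 61% = 7.93%.
Via Halcyon → Basalt: 37% × 68% × 61% = 15.3476%.
Via Brightwater: 65% × 16% = 10.4%.
Via Halcyon → Juniper: 37% × 9% × 23% = 0.7659%.
Via Juniper: 19% × 23% = 4.37%.
Total: 7.93% + 15.3476% + 10.4% + 0.7659% + 4.37% = 38.8135%.
Rounded: 38.81%.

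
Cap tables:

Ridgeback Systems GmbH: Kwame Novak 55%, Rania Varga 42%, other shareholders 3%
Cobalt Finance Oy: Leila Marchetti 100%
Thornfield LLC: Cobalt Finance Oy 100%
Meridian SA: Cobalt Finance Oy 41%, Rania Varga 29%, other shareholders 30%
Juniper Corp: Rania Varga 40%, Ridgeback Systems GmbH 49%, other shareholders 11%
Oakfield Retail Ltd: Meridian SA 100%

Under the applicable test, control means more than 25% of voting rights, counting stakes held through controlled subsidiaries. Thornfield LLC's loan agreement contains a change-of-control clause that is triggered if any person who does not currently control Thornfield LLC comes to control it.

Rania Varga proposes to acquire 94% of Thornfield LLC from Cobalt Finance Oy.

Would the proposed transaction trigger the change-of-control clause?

The purchase adds only to Rania's holdings (Cobalt's stake shrinks), so Rania is the only person who could newly come to control Thornfield.
Rania holds 42% of Ridgeback, so Rania controls Ridgeback.
Rania holds 29% of Meridian, so Rania controls Meridian.
Rania and Ridgeback together hold 40% + 49% = 89% of Juniper, so Rania controls Juniper.
Meridian holds 100% of Oakfield, so Rania controls Oakfield.
Neither Rania nor any entity Rania controls holds any voting interest in Thornfield.
So before the transaction, Rania does not control Thornfield.
After the purchase, Rania holds 94% of Thornfield directly, and Cobalt's stake falls to 6%.
Rania holds 94% of Thornfield, so Rania controls Thornfield.
Rania did not control Thornfield before and does after, so the clause is triggered.

Yes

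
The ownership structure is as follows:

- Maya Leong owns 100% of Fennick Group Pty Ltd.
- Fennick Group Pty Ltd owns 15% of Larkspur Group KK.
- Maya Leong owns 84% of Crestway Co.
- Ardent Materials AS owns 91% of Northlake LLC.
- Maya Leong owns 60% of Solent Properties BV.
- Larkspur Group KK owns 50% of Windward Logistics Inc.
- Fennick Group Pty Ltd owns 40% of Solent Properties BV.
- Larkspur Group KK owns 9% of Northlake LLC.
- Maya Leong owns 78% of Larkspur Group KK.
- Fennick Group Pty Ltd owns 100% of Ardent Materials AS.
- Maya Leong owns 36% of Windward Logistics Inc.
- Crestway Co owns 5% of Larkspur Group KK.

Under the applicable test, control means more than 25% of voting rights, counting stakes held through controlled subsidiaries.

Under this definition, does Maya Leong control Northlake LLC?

Yes

Maya holds 100% of Fennick, so Maya controls Fennick.
Maya holds 84% of Crestway, so Maya controls Crestway.
Fennick and Crestway and Maya together hold 15% + 5% + 78% = 98% of Larkspur, so Maya controls Larkspur.
Fennick holds 100% of Ardent, so Maya controls Ardent.
Ardent and Larkspur together hold 91% + 9% = 100% of Northlake, so Maya controls Northlake.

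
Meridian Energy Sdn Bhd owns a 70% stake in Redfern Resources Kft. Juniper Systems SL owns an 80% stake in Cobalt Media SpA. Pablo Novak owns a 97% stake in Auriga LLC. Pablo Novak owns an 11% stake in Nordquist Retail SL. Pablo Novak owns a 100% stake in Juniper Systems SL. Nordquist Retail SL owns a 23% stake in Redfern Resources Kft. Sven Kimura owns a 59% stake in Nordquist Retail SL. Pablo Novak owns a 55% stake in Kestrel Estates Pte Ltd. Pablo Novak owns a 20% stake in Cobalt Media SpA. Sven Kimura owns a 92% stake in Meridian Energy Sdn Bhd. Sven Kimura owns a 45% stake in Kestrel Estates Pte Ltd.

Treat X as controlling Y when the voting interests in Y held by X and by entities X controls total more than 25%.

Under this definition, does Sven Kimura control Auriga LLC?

Sven holds 45% of Kestrel, so Sven controls Kestrel.
Sven holds 59% of Nordquist, so Sven controls Nordquist.
Sven holds 92% of Meridian, so Sven controls Meridian.
Meridian and Nordquist together hold 70% + 23% = 93% of Redfern, so Sven controls Redfern.
Neither Sven nor any entity Sven controls holds any voting interest in Auriga.
So Sven does not control Auriga.

No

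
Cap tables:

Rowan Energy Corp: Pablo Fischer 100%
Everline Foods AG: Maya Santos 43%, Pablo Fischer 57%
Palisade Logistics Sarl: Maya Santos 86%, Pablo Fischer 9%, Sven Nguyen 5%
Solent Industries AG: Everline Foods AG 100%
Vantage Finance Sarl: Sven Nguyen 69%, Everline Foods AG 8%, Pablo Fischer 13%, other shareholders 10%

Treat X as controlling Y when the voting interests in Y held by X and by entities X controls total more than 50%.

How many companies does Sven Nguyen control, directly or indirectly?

Sven holds 69% of Vantage, so Sven controls Vantage.
No other company's threshold is met.
Sven controls 1 company.

1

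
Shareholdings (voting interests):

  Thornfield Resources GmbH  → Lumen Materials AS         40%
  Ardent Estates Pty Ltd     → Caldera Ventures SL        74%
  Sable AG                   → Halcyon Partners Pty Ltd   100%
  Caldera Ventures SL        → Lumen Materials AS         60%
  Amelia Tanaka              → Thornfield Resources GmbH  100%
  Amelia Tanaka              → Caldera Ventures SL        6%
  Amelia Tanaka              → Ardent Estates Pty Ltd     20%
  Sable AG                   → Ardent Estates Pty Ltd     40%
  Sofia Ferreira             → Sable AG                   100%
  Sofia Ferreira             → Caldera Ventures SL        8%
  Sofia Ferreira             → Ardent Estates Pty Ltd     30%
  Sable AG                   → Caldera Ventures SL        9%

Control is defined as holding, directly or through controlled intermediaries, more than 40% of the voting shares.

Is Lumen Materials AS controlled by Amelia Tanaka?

Amelia holds 100% of Thornfield, so Amelia controls Thornfield.
In Lumen, Amelia's side holds only 40%, not > 40%.
So Amelia does not control Lumen.

No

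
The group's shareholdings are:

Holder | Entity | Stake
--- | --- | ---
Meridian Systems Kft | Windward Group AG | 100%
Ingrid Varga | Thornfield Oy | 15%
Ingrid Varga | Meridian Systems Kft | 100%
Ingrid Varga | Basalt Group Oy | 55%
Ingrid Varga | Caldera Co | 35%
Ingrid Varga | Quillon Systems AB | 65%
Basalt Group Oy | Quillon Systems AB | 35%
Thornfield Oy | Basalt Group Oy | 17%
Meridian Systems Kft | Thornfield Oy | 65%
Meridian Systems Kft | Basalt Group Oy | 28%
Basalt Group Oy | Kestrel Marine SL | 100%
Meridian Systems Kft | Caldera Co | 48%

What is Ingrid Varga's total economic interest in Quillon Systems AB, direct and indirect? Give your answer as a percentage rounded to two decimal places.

Ingrid reaches Quillon along 5 paths.
Via Meridian → Thornfield → Basalt: 100% × 65% × 17% × 35% = 3.8675%.
Via Thornfield → Basalt: 15% × 17% × 35% = 0.8925%.
Via Basalt: 55% × 35% = 19.25%.
Via Meridian → Basalt: 100% × 28% × 35% = 9.8%.
Direct stake: 65% = 65%.
Total: 3.8675% + 0.8925% + 19.25% + 9.8% + 65% = 98.81%.

98.81%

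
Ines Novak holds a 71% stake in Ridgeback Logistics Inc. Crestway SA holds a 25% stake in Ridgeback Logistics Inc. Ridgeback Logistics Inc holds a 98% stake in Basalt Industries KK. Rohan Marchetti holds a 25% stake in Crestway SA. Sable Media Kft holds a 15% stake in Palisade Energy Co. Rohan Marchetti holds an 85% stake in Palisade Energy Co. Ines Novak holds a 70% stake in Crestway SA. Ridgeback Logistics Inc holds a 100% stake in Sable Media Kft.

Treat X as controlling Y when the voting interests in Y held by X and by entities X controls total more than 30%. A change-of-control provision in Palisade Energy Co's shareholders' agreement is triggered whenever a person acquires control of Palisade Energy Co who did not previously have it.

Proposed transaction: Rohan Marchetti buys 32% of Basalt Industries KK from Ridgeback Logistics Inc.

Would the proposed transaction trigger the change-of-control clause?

The purchase adds only to Rohan's holdings (Ridgeback's stake shrinks), so Rohan is the only person who could newly come to control Palisade.
Rohan holds 85% of Palisade, so Rohan controls Palisade.
So Rohan already controls Palisade before the transaction.
After the purchase, Rohan holds 32% of Basalt directly, and Ridgeback's stake falls to 66%.
Rohan controlled Palisade already, so this is not a new person acquiring control; every other person's position is unchanged or reduced.
No new person acquires control, so the clause is not triggered.

No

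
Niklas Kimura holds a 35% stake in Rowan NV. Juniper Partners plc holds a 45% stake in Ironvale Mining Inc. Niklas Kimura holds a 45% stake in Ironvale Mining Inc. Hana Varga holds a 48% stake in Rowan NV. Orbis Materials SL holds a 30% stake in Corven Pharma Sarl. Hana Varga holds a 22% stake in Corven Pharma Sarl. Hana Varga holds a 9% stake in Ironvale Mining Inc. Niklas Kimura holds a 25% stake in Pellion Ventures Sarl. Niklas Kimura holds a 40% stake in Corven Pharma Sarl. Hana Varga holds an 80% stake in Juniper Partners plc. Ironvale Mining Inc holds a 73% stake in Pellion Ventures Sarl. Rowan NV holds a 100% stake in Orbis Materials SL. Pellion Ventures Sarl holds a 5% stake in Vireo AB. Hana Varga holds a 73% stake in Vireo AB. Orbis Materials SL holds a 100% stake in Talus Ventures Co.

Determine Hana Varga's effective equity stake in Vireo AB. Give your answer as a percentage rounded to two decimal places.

74.64%

Hana reaches Vireo along 3 paths.
Via Juniper → Ironvale → Pellion: 80% × 45% × 73% × 5% = 1.314%.
Via Ironvale → Pellion: 9% × 73% × 5% = 0.3285%.
Direct stake: 73% = 73%.
Total: 1.314% + 0.3285% + 73% = 74.6425%.
Rounded: 74.64%.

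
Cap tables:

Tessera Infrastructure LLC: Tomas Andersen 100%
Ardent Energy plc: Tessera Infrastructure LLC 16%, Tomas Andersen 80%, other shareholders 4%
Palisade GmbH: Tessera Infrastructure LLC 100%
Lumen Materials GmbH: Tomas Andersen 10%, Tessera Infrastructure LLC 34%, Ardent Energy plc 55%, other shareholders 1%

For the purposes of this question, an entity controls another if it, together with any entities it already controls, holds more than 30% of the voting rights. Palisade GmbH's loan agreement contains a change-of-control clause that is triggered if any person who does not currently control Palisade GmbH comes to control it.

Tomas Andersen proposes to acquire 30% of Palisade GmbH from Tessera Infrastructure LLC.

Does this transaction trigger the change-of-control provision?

The purchase adds only to Tomas's holdings (Tessera's stake shrinks), so Tomas is the only person who could newly come to control Palisade.
Tomas holds 100% of Tessera, so Tomas controls Tessera.
Tessera holds 100% of Palisade, so Tomas controls Palisade.
So Tomas already controls Palisade before the transaction.
After the purchase, Tomas holds 30% of Palisade directly, and Tessera's stake falls to 70%.
Tomas controlled Palisade already, so this is not a new person acquiring control; every other person's position is unchanged or reduced.
No new person acquires control, so the clause is not triggered.

No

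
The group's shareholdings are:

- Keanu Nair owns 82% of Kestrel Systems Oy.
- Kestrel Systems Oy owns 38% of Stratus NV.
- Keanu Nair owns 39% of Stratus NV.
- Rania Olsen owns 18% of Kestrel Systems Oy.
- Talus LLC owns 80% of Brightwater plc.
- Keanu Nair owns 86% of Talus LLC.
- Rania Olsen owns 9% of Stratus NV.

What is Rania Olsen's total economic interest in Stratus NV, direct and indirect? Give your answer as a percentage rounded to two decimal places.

15.84%

Rania reaches Stratus along 2 paths.
Direct stake: 9% = 9%.
Via Kestrel: 18% × 38% = 6.84%.
Total: 9% + 6.84% = 15.84%.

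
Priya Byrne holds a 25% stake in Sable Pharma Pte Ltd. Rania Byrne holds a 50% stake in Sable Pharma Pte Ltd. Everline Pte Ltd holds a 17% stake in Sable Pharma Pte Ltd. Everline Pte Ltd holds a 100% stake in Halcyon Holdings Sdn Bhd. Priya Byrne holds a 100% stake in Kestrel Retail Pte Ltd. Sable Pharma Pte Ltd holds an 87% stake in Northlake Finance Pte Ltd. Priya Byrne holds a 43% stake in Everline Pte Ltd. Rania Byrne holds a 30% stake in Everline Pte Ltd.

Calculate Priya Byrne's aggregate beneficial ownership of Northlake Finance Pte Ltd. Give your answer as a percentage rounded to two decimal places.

28.11%

Priya reaches Northlake along 2 paths.
Via Sable: 25% × 87% = 21.75%.
Via Everline → Sable: 43% × 17% × 87% = 6.3597%.
Total: 21.75% + 6.3597% = 28.1097%.
Rounded: 28.11%.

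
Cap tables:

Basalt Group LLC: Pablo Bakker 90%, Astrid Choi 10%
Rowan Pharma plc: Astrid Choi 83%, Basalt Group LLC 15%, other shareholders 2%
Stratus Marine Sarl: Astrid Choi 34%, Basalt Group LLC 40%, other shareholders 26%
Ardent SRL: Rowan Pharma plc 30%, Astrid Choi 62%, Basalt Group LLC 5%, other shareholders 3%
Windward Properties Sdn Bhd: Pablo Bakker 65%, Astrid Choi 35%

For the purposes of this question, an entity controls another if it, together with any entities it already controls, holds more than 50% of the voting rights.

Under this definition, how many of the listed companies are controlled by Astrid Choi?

Astrid holds 83% of Rowan, so Astrid controls Rowan.
Rowan and Astrid together hold 30% + 62% = 92% of Ardent, so Astrid controls Ardent.
No other company's threshold is met.
Astrid controls 2 companies.

2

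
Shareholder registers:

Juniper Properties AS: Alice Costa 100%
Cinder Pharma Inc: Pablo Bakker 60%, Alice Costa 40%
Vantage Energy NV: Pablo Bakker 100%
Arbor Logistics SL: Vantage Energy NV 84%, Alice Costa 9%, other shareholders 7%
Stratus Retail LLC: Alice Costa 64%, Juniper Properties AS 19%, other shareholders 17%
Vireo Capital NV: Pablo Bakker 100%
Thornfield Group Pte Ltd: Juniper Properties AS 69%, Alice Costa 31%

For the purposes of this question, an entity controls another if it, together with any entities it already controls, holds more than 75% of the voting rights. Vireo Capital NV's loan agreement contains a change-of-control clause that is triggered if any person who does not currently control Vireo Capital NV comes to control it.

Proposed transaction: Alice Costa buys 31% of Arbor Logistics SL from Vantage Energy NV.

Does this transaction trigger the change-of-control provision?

No

The purchase adds only to Alice's holdings (Vantage's stake shrinks), so Alice is the only person who could newly come to control Vireo.
Alice holds 100% of Juniper, so Alice controls Juniper.
Alice and Juniper together hold 64% + 19% = 83% of Stratus, so Alice controls Stratus.
Juniper and Alice together hold 69% + 31% = 100% of Thornfield, so Alice controls Thornfield.
Neither Alice nor any entity Alice controls holds any voting interest in Vireo.
So before the transaction, Alice does not control Vireo.
After the purchase, Alice's direct stake in Arbor rises to 9% + 31% = 40%, and Vantage's stake falls to 53%.
Alice's side now holds 40% of Arbor, not > 75%, so Alice still does not control Arbor.
After the transaction, neither Alice nor any entity Alice controls holds a voting interest in Vireo, so Alice still does not control it.
No new person acquires control, so the clause is not triggered.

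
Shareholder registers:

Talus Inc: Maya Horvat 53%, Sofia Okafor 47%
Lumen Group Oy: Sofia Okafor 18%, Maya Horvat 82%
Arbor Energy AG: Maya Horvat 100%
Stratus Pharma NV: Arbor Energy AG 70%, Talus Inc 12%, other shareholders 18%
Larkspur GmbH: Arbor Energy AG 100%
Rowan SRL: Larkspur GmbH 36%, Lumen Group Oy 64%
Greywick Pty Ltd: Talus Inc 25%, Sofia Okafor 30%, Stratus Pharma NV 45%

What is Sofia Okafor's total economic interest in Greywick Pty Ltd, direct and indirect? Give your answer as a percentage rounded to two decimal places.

Sofia reaches Greywick along 3 paths.
Via Talus: 47% × 25% = 11.75%.
Direct stake: 30% = 30%.
Via Talus → Stratus: 47% × 12% × 45% = 2.538%.
Total: 11.75% + 30% + 2.538% = 44.288%.
Rounded: 44.29%.

44.29%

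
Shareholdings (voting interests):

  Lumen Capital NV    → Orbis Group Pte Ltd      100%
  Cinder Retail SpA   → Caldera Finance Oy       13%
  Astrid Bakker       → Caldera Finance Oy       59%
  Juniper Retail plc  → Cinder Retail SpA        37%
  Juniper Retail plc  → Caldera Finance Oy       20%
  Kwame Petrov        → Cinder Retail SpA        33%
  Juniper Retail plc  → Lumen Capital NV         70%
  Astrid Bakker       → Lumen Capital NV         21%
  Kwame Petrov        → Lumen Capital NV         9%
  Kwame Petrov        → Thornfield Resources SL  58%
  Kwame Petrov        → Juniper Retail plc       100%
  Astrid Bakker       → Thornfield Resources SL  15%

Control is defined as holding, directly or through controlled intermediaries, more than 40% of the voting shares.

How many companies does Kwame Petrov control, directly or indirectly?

5

Kwame holds 100% of Juniper, so Kwame controls Juniper.
Kwame and Juniper together hold 33% + 37% = 70% of Cinder, so Kwame controls Cinder.
Kwame and Juniper together hold 9% + 70% = 79% of Lumen, so Kwame controls Lumen.
Kwame holds 58% of Thornfield, so Kwame controls Thornfield.
Lumen holds 100% of Orbis, so Kwame controls Orbis.
No other company's threshold is met.
Kwame controls 5 companies.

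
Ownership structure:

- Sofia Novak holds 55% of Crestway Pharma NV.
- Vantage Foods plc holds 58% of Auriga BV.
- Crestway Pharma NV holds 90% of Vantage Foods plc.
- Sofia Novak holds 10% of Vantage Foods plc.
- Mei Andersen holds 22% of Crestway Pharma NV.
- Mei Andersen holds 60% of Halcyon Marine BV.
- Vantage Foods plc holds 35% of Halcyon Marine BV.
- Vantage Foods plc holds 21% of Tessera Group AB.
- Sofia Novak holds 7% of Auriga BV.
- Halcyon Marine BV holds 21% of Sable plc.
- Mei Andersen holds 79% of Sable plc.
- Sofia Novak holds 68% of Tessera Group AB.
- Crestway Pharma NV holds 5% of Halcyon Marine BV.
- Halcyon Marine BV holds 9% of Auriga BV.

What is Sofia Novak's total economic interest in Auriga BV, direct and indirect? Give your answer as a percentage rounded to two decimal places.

Sofia reaches Auriga along 6 paths.
Direct stake: 7% = 7%.
Via Vantage: 10% × 58% = 5.8%.
Via Crestway → Vantage: 55% × 90% × 58% = 28.71%.
Via Vantage → Halcyon: 10% × 35% × 9% = 0.315%.
Via Crestway → Vantage → Halcyon: 55% × 90% × 35% × 9% = 1.55925%.
Via Crestway → Halcyon: 55% × 5% × 9% = 0.2475%.
Total: 7% + 5.8% + 28.71% + 0.315% + 1.55925% + 0.2475% = 43.63175%.
Rounded: 43.63%.

43.63%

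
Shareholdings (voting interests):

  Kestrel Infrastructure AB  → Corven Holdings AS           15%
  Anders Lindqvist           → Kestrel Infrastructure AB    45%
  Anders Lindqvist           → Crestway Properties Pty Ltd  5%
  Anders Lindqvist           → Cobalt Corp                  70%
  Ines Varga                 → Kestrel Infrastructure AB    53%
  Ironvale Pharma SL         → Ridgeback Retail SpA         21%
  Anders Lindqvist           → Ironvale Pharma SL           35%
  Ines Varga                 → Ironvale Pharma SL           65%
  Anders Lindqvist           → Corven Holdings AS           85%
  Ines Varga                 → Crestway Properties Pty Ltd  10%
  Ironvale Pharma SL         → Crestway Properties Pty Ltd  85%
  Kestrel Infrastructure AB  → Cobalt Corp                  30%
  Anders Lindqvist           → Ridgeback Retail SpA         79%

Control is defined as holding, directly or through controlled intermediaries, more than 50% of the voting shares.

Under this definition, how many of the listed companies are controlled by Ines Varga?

3

Ines holds 65% of Ironvale, so Ines controls Ironvale.
Ines holds 53% of Kestrel, so Ines controls Kestrel.
Ironvale and Ines together hold 85% + 10% = 95% of Crestway, so Ines controls Crestway.
No other company's threshold is met.
Ines controls 3 companies.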